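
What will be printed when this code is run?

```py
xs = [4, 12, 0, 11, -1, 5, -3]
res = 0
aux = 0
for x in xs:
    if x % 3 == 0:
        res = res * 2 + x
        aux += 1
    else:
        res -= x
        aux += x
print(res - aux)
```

x=4: not %3==0, res = 0-4 = -4; aux=4
x=12: %3==0, res = (-4)*2+12 = 4; aux=5
x=0: %3==0, res = 4*2+0 = 8; aux=6
x=11: not %3==0, res = 8-11 = -3; aux=17
x=-1: not %3==0, res = (-3)-(-1) = -2; aux=16
x=5: not %3==0, res = (-2)-5 = -7; aux=21
x=-3: %3==0, res = (-7)*2+(-3) = -17; aux=22
res-aux = (-17)-22 = -39

-39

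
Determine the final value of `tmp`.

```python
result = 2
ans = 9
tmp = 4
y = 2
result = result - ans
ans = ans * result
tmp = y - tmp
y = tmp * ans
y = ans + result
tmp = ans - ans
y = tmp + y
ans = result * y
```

0

result = 2-9 = -7
ans = 9*(-7) = -63
tmp = 2-4 = -2
y = (-2)*(-63) = 126
y = (-63)+(-7) = -70
tmp = (-63)-(-63) = 0
y = 0+(-70) = -70
ans = (-7)*(-70) = 490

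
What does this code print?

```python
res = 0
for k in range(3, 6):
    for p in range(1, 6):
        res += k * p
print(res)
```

k=3,p=1: res = 0+3 = 3
k=3,p=2: res = 3+6 = 9
k=3,p=3: res = 9+9 = 18
k=3,p=4: res = 18+12 = 30
k=3,p=5: res = 30+15 = 45
k=4,p=1: res = 45+4 = 49
k=4,p=2: res = 49+8 = 57
k=4,p=3: res = 57+12 = 69
k=4,p=4: res = 69+16 = 85
k=4,p=5: res = 85+20 = 105
k=5,p=1: res = 105+5 = 110
k=5,p=2: res = 110+10 = 120
k=5,p=3: res = 120+15 = 135
k=5,p=4: res = 135+20 = 155
k=5,p=5: res = 155+25 = 180

180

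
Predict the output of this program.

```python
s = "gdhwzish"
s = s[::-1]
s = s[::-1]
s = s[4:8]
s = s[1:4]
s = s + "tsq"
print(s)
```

reverse → 'hsizwhdg'
reverse → 'gdhwzish'
slice [4:8] → 'zish'
slice [1:4] → 'ish'
+ 'tsq' → 'ishtsq'

ishtsq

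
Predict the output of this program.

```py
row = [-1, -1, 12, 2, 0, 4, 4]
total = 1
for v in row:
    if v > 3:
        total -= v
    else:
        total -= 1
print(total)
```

-23

v=-1: not >3, total = 1-1 = 0
v=-1: not >3, total = 0-1 = -1
v=12: >3, total = (-1)-12 = -13
v=2: not >3, total = (-13)-1 = -14
v=0: not >3, total = (-14)-1 = -15
v=4: >3, total = (-15)-4 = -19
v=4: >3, total = (-19)-4 = -23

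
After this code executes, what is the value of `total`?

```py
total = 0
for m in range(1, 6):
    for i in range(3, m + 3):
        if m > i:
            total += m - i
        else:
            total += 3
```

40

m=1,i=3: not 1>3, total = 0+3 = 3
m=2,i=3: not 2>3, total = 3+3 = 6
m=2,i=4: not 2>4, total = 6+3 = 9
m=3,i=3: not 3>3, total = 9+3 = 12
m=3,i=4: not 3>4, total = 12+3 = 15
m=3,i=5: not 3>5, total = 15+3 = 18
m=4,i=3: 4>3, total = 18+1 = 19
m=4,i=4: not 4>4, total = 19+3 = 22
m=4,i=5: not 4>5, total = 22+3 = 25
m=4,i=6: not 4>6, total = 25+3 = 28
m=5,i=3: 5>3, total = 28+2 = 30
m=5,i=4: 5>4, total = 30+1 = 31
m=5,i=5: not 5>5, total = 31+3 = 34
m=5,i=6: not 5>6, total = 34+3 = 37
m=5,i=7: not 5>7, total = 37+3 = 40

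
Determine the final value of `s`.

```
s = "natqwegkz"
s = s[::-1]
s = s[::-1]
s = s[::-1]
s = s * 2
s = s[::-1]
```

'natqwegkznatqwegkz'

reverse → 'zkgewqtan'
reverse → 'natqwegkz'
reverse → 'zkgewqtan'
repeat ×2 → 'zkgewqtanzkgewqtan'
reverse → 'natqwegkznatqwegkz'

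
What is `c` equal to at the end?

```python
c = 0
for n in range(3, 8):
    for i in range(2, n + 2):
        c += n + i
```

n=3,i=2: c = 0+5 = 5
n=3,i=3: c = 5+6 = 11
n=3,i=4: c = 11+7 = 18
n=4,i=2: c = 18+6 = 24
n=4,i=3: c = 24+7 = 31
n=4,i=4: c = 31+8 = 39
n=4,i=5: c = 39+9 = 48
n=5,i=2: c = 48+7 = 55
n=5,i=3: c = 55+8 = 63
n=5,i=4: c = 63+9 = 72
n=5,i=5: c = 72+10 = 82
n=5,i=6: c = 82+11 = 93
n=6,i=2: c = 93+8 = 101
n=6,i=3: c = 101+9 = 110
n=6,i=4: c = 110+10 = 120
n=6,i=5: c = 120+11 = 131
n=6,i=6: c = 131+12 = 143
n=6,i=7: c = 143+13 = 156
n=7,i=2: c = 156+9 = 165
n=7,i=3: c = 165+10 = 175
n=7,i=4: c = 175+11 = 186
n=7,i=5: c = 186+12 = 198
n=7,i=6: c = 198+13 = 211
n=7,i=7: c = 211+14 = 225
n=7,i=8: c = 225+15 = 240

240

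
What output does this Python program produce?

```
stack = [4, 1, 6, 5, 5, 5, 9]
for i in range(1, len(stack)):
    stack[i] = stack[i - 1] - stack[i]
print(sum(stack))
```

i=1: stack[1] = 4-1 = 3 → [4, 3, 6, 5, 5, 5, 9]
i=2: stack[2] = 3-6 = -3 → [4, 3, -3, 5, 5, 5, 9]
i=3: stack[3] = (-3)-5 = -8 → [4, 3, -3, -8, 5, 5, 9]
i=4: stack[4] = (-8)-5 = -13 → [4, 3, -3, -8, -13, 5, 9]
i=5: stack[5] = (-13)-5 = -18 → [4, 3, -3, -8, -13, -18, 9]
i=6: stack[6] = (-18)-9 = -27 → [4, 3, -3, -8, -13, -18, -27]
sum = -62

-62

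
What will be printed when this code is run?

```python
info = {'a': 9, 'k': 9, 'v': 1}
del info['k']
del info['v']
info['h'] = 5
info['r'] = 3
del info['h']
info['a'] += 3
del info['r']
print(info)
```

del 'k' → {'a': 9, 'v': 1}
del 'v' → {'a': 9}
info['h'] = 5 → {'a': 9, 'h': 5}
info['r'] = 3 → {'a': 9, 'h': 5, 'r': 3}
del 'h' → {'a': 9, 'r': 3}
info['a'] = 9+3 = 12 → {'a': 12, 'r': 3}
del 'r' → {'a': 12}

{'a': 12}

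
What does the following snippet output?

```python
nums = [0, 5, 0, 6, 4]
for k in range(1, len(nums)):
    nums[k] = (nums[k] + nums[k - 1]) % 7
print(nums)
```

[0, 5, 5, 4, 1]

k=1: nums[1] = (5+0)%7 = 5 → [0, 5, 0, 6, 4]
k=2: nums[2] = (0+5)%7 = 5 → [0, 5, 5, 6, 4]
k=3: nums[3] = (6+5)%7 = 4 → [0, 5, 5, 4, 4]
k=4: nums[4] = (4+4)%7 = 1 → [0, 5, 5, 4, 1]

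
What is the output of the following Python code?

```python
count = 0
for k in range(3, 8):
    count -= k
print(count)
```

-25

k=3: count = 0-3 = -3
k=4: count = (-3)-4 = -7
k=5: count = (-7)-5 = -12
k=6: count = (-12)-6 = -18
k=7: count = (-18)-7 = -25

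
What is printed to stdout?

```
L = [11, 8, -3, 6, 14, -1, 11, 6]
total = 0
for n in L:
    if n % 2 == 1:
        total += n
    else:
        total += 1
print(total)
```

22

n=11: odd, total = 0+11 = 11
n=8: not odd, total = 11+1 = 12
n=-3: odd, total = 12+(-3) = 9
n=6: not odd, total = 9+1 = 10
n=14: not odd, total = 10+1 = 11
n=-1: odd, total = 11+(-1) = 10
n=11: odd, total = 10+11 = 21
n=6: not odd, total = 21+1 = 22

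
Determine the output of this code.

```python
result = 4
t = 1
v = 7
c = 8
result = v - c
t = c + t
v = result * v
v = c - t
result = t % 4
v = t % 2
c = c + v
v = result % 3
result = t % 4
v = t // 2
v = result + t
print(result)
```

1

result = 7-8 = -1
t = 8+1 = 9
v = (-1)*7 = -7
v = 8-9 = -1
result = 9%4 = 1
v = 9%2 = 1
c = 8+1 = 9
v = 1%3 = 1
result = 9%4 = 1
v = 9//2 = 4
v = 1+9 = 10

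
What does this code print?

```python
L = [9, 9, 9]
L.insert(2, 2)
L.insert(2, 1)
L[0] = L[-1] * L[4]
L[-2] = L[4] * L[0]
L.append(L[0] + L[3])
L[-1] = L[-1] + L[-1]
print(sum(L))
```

2449

insert 2 at 2 → [9, 9, 2, 9]
insert 1 at 2 → [9, 9, 1, 2, 9]
L[0] = L[-1]*L[4] = 9*9 = 81 → [81, 9, 1, 2, 9]
L[-2] = L[4]*L[0] = 9*81 = 729 → [81, 9, 1, 729, 9]
append L[0]+L[3] = 81+729 = 810 → [81, 9, 1, 729, 9, 810]
L[-1] = L[-1]+L[-1] = 810+810 = 1620 → [81, 9, 1, 729, 9, 1620]
sum = 2449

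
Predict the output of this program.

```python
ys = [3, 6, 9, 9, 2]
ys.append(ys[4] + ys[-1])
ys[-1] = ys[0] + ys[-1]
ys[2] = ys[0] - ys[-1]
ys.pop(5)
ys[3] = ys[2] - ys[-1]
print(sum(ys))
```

1

append ys[4]+ys[-1] = 2+2 = 4 → [3, 6, 9, 9, 2, 4]
ys[-1] = ys[0]+ys[-1] = 3+4 = 7 → [3, 6, 9, 9, 2, 7]
ys[2] = ys[0]-ys[-1] = 3-7 = -4 → [3, 6, -4, 9, 2, 7]
pop(5) removes 7 → [3, 6, -4, 9, 2]
ys[3] = ys[2]-ys[-1] = (-4)-2 = -6 → [3, 6, -4, -6, 2]
sum = 1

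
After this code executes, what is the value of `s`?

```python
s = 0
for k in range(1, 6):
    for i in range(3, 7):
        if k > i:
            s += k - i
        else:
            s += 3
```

55

k=1,i=3: not 1>3, s = 0+3 = 3
k=1,i=4: not 1>4, s = 3+3 = 6
k=1,i=5: not 1>5, s = 6+3 = 9
k=1,i=6: not 1>6, s = 9+3 = 12
k=2,i=3: not 2>3, s = 12+3 = 15
k=2,i=4: not 2>4, s = 15+3 = 18
k=2,i=5: not 2>5, s = 18+3 = 21
k=2,i=6: not 2>6, s = 21+3 = 24
k=3,i=3: not 3>3, s = 24+3 = 27
k=3,i=4: not 3>4, s = 27+3 = 30
k=3,i=5: not 3>5, s = 30+3 = 33
k=3,i=6: not 3>6, s = 33+3 = 36
k=4,i=3: 4>3, s = 36+1 = 37
k=4,i=4: not 4>4, s = 37+3 = 40
k=4,i=5: not 4>5, s = 40+3 = 43
k=4,i=6: not 4>6, s = 43+3 = 46
k=5,i=3: 5>3, s = 46+2 = 48
k=5,i=4: 5>4, s = 48+1 = 49
k=5,i=5: not 5>5, s = 49+3 = 52
k=5,i=6: not 5>6, s = 52+3 = 55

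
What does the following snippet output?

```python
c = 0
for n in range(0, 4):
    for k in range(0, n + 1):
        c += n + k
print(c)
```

n=0,k=0: c = 0+0 = 0
n=1,k=0: c = 0+1 = 1
n=1,k=1: c = 1+2 = 3
n=2,k=0: c = 3+2 = 5
n=2,k=1: c = 5+3 = 8
n=2,k=2: c = 8+4 = 12
n=3,k=0: c = 12+3 = 15
n=3,k=1: c = 15+4 = 19
n=3,k=2: c = 19+5 = 24
n=3,k=3: c = 24+6 = 30

30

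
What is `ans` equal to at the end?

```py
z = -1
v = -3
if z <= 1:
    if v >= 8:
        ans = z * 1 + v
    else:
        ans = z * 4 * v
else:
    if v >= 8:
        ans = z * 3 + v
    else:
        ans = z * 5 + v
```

12

z=-1, v=-3
z <= 1 is True; v >= 8 is False
→ ans = z * 4 * v = 12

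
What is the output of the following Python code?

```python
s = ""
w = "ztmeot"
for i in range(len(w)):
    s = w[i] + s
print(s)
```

i=0: prepend 'z' → 'z'
i=1: prepend 't' → 'tz'
i=2: prepend 'm' → 'mtz'
i=3: prepend 'e' → 'emtz'
i=4: prepend 'o' → 'oemtz'
i=5: prepend 't' → 'toemtz'

toemtz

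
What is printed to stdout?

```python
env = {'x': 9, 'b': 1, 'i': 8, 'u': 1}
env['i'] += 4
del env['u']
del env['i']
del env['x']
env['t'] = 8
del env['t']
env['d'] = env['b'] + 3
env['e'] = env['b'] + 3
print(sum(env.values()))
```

9

env['i'] = 8+4 = 12 → {'x': 9, 'b': 1, 'i': 12, 'u': 1}
del 'u' → {'x': 9, 'b': 1, 'i': 12}
del 'i' → {'x': 9, 'b': 1}
del 'x' → {'b': 1}
env['t'] = 8 → {'b': 1, 't': 8}
del 't' → {'b': 1}
env['d'] = env['b']+3 = 4 → {'b': 1, 'd': 4}
env['e'] = env['b']+3 = 4 → {'b': 1, 'd': 4, 'e': 4}
sum of values = 9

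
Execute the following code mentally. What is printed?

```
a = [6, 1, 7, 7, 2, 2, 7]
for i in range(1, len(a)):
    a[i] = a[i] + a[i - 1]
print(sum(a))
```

i=1: a[1] = 1+6 = 7 → [6, 7, 7, 7, 2, 2, 7]
i=2: a[2] = 7+7 = 14 → [6, 7, 14, 7, 2, 2, 7]
i=3: a[3] = 7+14 = 21 → [6, 7, 14, 21, 2, 2, 7]
i=4: a[4] = 2+21 = 23 → [6, 7, 14, 21, 23, 2, 7]
i=5: a[5] = 2+23 = 25 → [6, 7, 14, 21, 23, 25, 7]
i=6: a[6] = 7+25 = 32 → [6, 7, 14, 21, 23, 25, 32]
sum = 128

128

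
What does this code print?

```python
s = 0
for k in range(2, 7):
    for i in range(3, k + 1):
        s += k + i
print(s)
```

90

k=3,i=3: s = 0+6 = 6
k=4,i=3: s = 6+7 = 13
k=4,i=4: s = 13+8 = 21
k=5,i=3: s = 21+8 = 29
k=5,i=4: s = 29+9 = 38
k=5,i=5: s = 38+10 = 48
k=6,i=3: s = 48+9 = 57
k=6,i=4: s = 57+10 = 67
k=6,i=5: s = 67+11 = 78
k=6,i=6: s = 78+12 = 90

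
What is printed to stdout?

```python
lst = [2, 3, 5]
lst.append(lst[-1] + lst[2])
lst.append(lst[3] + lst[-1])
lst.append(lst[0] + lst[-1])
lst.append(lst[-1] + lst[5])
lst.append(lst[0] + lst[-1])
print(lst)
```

append lst[-1]+lst[2] = 5+5 = 10 → [2, 3, 5, 10]
append lst[3]+lst[-1] = 10+10 = 20 → [2, 3, 5, 10, 20]
append lst[0]+lst[-1] = 2+20 = 22 → [2, 3, 5, 10, 20, 22]
append lst[-1]+lst[5] = 22+22 = 44 → [2, 3, 5, 10, 20, 22, 44]
append lst[0]+lst[-1] = 2+44 = 46 → [2, 3, 5, 10, 20, 22, 44, 46]

[2, 3, 5, 10, 20, 22, 44, 46]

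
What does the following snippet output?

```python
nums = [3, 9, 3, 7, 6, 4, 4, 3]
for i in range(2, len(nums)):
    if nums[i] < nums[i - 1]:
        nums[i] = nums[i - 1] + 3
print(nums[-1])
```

i=2: 3<9, nums[2] = 9+3 = 12 → [3, 9, 12, 7, 6, 4, 4, 3]
i=3: 7<12, nums[3] = 12+3 = 15 → [3, 9, 12, 15, 6, 4, 4, 3]
i=4: 6<15, nums[4] = 15+3 = 18 → [3, 9, 12, 15, 18, 4, 4, 3]
i=5: 4<18, nums[5] = 18+3 = 21 → [3, 9, 12, 15, 18, 21, 4, 3]
i=6: 4<21, nums[6] = 21+3 = 24 → [3, 9, 12, 15, 18, 21, 24, 3]
i=7: 3<24, nums[7] = 24+3 = 27 → [3, 9, 12, 15, 18, 21, 24, 27]

27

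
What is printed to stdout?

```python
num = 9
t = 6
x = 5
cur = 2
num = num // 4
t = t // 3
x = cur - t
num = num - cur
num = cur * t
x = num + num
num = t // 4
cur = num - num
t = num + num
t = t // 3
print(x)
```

8

num = 9//4 = 2
t = 6//3 = 2
x = 2-2 = 0
num = 2-2 = 0
num = 2*2 = 4
x = 4+4 = 8
num = 2//4 = 0
cur = 0-0 = 0
t = 0+0 = 0
t = 0//3 = 0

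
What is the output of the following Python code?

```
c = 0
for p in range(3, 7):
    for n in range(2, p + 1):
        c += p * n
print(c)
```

241

p=3,n=2: c = 0+6 = 6
p=3,n=3: c = 6+9 = 15
p=4,n=2: c = 15+8 = 23
p=4,n=3: c = 23+12 = 35
p=4,n=4: c = 35+16 = 51
p=5,n=2: c = 51+10 = 61
p=5,n=3: c = 61+15 = 76
p=5,n=4: c = 76+20 = 96
p=5,n=5: c = 96+25 = 121
p=6,n=2: c = 121+12 = 133
p=6,n=3: c = 133+18 = 151
p=6,n=4: c = 151+24 = 175
p=6,n=5: c = 175+30 = 205
p=6,n=6: c = 205+36 = 241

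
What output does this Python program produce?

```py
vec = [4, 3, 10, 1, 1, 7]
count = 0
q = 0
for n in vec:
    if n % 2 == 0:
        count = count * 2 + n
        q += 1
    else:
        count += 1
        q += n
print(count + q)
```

37

n=4: even, count = 0*2+4 = 4; q=1
n=3: not even, count = 4+1 = 5; q=4
n=10: even, count = 5*2+10 = 20; q=5
n=1: not even, count = 20+1 = 21; q=6
n=1: not even, count = 21+1 = 22; q=7
n=7: not even, count = 22+1 = 23; q=14
count+q = 23+14 = 37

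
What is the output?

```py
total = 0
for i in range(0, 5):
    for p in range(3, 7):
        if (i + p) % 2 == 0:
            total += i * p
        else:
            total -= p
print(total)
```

i=0,p=3: odd sum, total = 0-3 = -3
i=0,p=4: even sum, total = (-3)+0 = -3
i=0,p=5: odd sum, total = (-3)-5 = -8
i=0,p=6: even sum, total = (-8)+0 = -8
i=1,p=3: even sum, total = (-8)+3 = -5
i=1,p=4: odd sum, total = (-5)-4 = -9
i=1,p=5: even sum, total = (-9)+5 = -4
i=1,p=6: odd sum, total = (-4)-6 = -10
i=2,p=3: odd sum, total = (-10)-3 = -13
i=2,p=4: even sum, total = (-13)+8 = -5
i=2,p=5: odd sum, total = (-5)-5 = -10
i=2,p=6: even sum, total = (-10)+12 = 2
i=3,p=3: even sum, total = 2+9 = 11
i=3,p=4: odd sum, total = 11-4 = 7
i=3,p=5: even sum, total = 7+15 = 22
i=3,p=6: odd sum, total = 22-6 = 16
i=4,p=3: odd sum, total = 16-3 = 13
i=4,p=4: even sum, total = 13+16 = 29
i=4,p=5: odd sum, total = 29-5 = 24
i=4,p=6: even sum, total = 24+24 = 48

48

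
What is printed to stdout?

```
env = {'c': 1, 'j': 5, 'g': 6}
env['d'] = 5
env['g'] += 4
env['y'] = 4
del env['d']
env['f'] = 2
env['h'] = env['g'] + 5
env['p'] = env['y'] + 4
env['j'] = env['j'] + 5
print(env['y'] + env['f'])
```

env['d'] = 5 → {'c': 1, 'j': 5, 'g': 6, 'd': 5}
env['g'] = 6+4 = 10 → {'c': 1, 'j': 5, 'g': 10, 'd': 5}
env['y'] = 4 → {'c': 1, 'j': 5, 'g': 10, 'd': 5, 'y': 4}
del 'd' → {'c': 1, 'j': 5, 'g': 10, 'y': 4}
env['f'] = 2 → {'c': 1, 'j': 5, 'g': 10, 'y': 4, 'f': 2}
env['h'] = env['g']+5 = 15 → {'c': 1, 'j': 5, 'g': 10, 'y': 4, 'f': 2, 'h': 15}
env['p'] = env['y']+4 = 8 → {'c': 1, 'j': 5, 'g': 10, 'y': 4, 'f': 2, 'h': 15, 'p': 8}
env['j'] = env['j']+5 = 10 → {'c': 1, 'j': 10, 'g': 10, 'y': 4, 'f': 2, 'h': 15, 'p': 8}
env['y']+env['f'] = 4+2 = 6

6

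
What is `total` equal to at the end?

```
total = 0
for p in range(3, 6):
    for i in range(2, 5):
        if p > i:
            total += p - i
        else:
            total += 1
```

13

p=3,i=2: 3>2, total = 0+1 = 1
p=3,i=3: not 3>3, total = 1+1 = 2
p=3,i=4: not 3>4, total = 2+1 = 3
p=4,i=2: 4>2, total = 3+2 = 5
p=4,i=3: 4>3, total = 5+1 = 6
p=4,i=4: not 4>4, total = 6+1 = 7
p=5,i=2: 5>2, total = 7+3 = 10
p=5,i=3: 5>3, total = 10+2 = 12
p=5,i=4: 5>4, total = 12+1 = 13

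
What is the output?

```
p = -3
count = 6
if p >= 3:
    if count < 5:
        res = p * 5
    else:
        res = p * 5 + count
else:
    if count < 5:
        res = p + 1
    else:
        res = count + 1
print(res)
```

p=-3, count=6
p >= 3 is False; count < 5 is False
→ res = count + 1 = 7

7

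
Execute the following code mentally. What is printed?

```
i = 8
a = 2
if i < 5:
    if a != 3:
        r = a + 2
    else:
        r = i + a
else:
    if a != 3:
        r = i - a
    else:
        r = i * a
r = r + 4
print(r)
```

i=8, a=2
i < 5 is False; a != 3 is True
→ r = i - a = 6
r = 6+4 = 10

10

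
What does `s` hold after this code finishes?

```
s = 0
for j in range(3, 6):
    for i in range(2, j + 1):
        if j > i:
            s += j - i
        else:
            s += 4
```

j=3,i=2: 3>2, s = 0+1 = 1
j=3,i=3: not 3>3, s = 1+4 = 5
j=4,i=2: 4>2, s = 5+2 = 7
j=4,i=3: 4>3, s = 7+1 = 8
j=4,i=4: not 4>4, s = 8+4 = 12
j=5,i=2: 5>2, s = 12+3 = 15
j=5,i=3: 5>3, s = 15+2 = 17
j=5,i=4: 5>4, s = 17+1 = 18
j=5,i=5: not 5>5, s = 18+4 = 22

22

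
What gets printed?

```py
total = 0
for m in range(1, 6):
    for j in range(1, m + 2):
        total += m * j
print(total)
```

210

m=1,j=1: total = 0+1 = 1
m=1,j=2: total = 1+2 = 3
m=2,j=1: total = 3+2 = 5
m=2,j=2: total = 5+4 = 9
m=2,j=3: total = 9+6 = 15
m=3,j=1: total = 15+3 = 18
m=3,j=2: total = 18+6 = 24
m=3,j=3: total = 24+9 = 33
m=3,j=4: total = 33+12 = 45
m=4,j=1: total = 45+4 = 49
m=4,j=2: total = 49+8 = 57
m=4,j=3: total = 57+12 = 69
m=4,j=4: total = 69+16 = 85
m=4,j=5: total = 85+20 = 105
m=5,j=1: total = 105+5 = 110
m=5,j=2: total = 110+10 = 120
m=5,j=3: total = 120+15 = 135
m=5,j=4: total = 135+20 = 155
m=5,j=5: total = 155+25 = 180
m=5,j=6: total = 180+30 = 210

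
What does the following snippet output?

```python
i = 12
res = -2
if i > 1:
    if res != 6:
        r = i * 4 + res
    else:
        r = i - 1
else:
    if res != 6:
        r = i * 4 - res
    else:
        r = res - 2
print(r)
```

46

i=12, res=-2
i > 1 is True; res != 6 is True
→ r = i * 4 + res = 46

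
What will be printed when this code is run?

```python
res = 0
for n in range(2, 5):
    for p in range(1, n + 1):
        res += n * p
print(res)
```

n=2,p=1: res = 0+2 = 2
n=2,p=2: res = 2+4 = 6
n=3,p=1: res = 6+3 = 9
n=3,p=2: res = 9+6 = 15
n=3,p=3: res = 15+9 = 24
n=4,p=1: res = 24+4 = 28
n=4,p=2: res = 28+8 = 36
n=4,p=3: res = 36+12 = 48
n=4,p=4: res = 48+16 = 64

64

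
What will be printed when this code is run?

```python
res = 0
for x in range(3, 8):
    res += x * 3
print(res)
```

x=3: res = 0+3*3 = 9
x=4: res = 9+4*3 = 21
x=5: res = 21+5*3 = 36
x=6: res = 36+6*3 = 54
x=7: res = 54+7*3 = 75

75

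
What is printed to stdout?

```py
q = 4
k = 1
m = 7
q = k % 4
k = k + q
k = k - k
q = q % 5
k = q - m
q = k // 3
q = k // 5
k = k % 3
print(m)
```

q = 1%4 = 1
k = 1+1 = 2
k = 2-2 = 0
q = 1%5 = 1
k = 1-7 = -6
q = (-6)//3 = -2
q = (-6)//5 = -2
k = (-6)%3 = 0

7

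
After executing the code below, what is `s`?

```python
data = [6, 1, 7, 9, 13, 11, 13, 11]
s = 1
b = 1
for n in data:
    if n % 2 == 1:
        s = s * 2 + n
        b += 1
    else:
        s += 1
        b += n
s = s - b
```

859

n=6: not odd, s = 1+1 = 2; b=7
n=1: odd, s = 2*2+1 = 5; b=8
n=7: odd, s = 5*2+7 = 17; b=9
n=9: odd, s = 17*2+9 = 43; b=10
n=13: odd, s = 43*2+13 = 99; b=11
n=11: odd, s = 99*2+11 = 209; b=12
n=13: odd, s = 209*2+13 = 431; b=13
n=11: odd, s = 431*2+11 = 873; b=14
s-b = 873-14 = 859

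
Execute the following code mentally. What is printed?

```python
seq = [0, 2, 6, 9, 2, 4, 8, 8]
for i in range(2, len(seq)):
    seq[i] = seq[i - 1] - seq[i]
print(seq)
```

i=2: seq[2] = 2-6 = -4 → [0, 2, -4, 9, 2, 4, 8, 8]
i=3: seq[3] = (-4)-9 = -13 → [0, 2, -4, -13, 2, 4, 8, 8]
i=4: seq[4] = (-13)-2 = -15 → [0, 2, -4, -13, -15, 4, 8, 8]
i=5: seq[5] = (-15)-4 = -19 → [0, 2, -4, -13, -15, -19, 8, 8]
i=6: seq[6] = (-19)-8 = -27 → [0, 2, -4, -13, -15, -19, -27, 8]
i=7: seq[7] = (-27)-8 = -35 → [0, 2, -4, -13, -15, -19, -27, -35]

[0, 2, -4, -13, -15, -19, -27, -35]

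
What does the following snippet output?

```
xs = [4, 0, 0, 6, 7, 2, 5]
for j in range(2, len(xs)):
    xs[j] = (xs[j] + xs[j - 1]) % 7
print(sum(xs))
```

23

j=2: xs[2] = (0+0)%7 = 0 → [4, 0, 0, 6, 7, 2, 5]
j=3: xs[3] = (6+0)%7 = 6 → [4, 0, 0, 6, 7, 2, 5]
j=4: xs[4] = (7+6)%7 = 6 → [4, 0, 0, 6, 6, 2, 5]
j=5: xs[5] = (2+6)%7 = 1 → [4, 0, 0, 6, 6, 1, 5]
j=6: xs[6] = (5+1)%7 = 6 → [4, 0, 0, 6, 6, 1, 6]
sum = 23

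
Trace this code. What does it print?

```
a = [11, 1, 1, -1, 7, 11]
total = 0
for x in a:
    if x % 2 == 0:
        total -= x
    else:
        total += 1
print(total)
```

x=11: not even, total = 0+1 = 1
x=1: not even, total = 1+1 = 2
x=1: not even, total = 2+1 = 3
x=-1: not even, total = 3+1 = 4
x=7: not even, total = 4+1 = 5
x=11: not even, total = 5+1 = 6

6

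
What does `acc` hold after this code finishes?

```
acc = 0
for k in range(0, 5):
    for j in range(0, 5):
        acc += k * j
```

k=0,j=0: acc = 0+0 = 0
k=0,j=1: acc = 0+0 = 0
k=0,j=2: acc = 0+0 = 0
k=0,j=3: acc = 0+0 = 0
k=0,j=4: acc = 0+0 = 0
k=1,j=0: acc = 0+0 = 0
k=1,j=1: acc = 0+1 = 1
k=1,j=2: acc = 1+2 = 3
k=1,j=3: acc = 3+3 = 6
k=1,j=4: acc = 6+4 = 10
k=2,j=0: acc = 10+0 = 10
k=2,j=1: acc = 10+2 = 12
k=2,j=2: acc = 12+4 = 16
k=2,j=3: acc = 16+6 = 22
k=2,j=4: acc = 22+8 = 30
k=3,j=0: acc = 30+0 = 30
k=3,j=1: acc = 30+3 = 33
k=3,j=2: acc = 33+6 = 39
k=3,j=3: acc = 39+9 = 48
k=3,j=4: acc = 48+12 = 60
k=4,j=0: acc = 60+0 = 60
k=4,j=1: acc = 60+4 = 64
k=4,j=2: acc = 64+8 = 72
k=4,j=3: acc = 72+12 = 84
k=4,j=4: acc = 84+16 = 100

100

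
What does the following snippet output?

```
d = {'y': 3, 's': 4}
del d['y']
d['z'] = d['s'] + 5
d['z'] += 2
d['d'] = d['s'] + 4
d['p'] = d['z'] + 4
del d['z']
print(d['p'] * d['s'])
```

60

del 'y' → {'s': 4}
d['z'] = d['s']+5 = 9 → {'s': 4, 'z': 9}
d['z'] = 9+2 = 11 → {'s': 4, 'z': 11}
d['d'] = d['s']+4 = 8 → {'s': 4, 'z': 11, 'd': 8}
d['p'] = d['z']+4 = 15 → {'s': 4, 'z': 11, 'd': 8, 'p': 15}
del 'z' → {'s': 4, 'd': 8, 'p': 15}
d['p']*d['s'] = 15*4 = 60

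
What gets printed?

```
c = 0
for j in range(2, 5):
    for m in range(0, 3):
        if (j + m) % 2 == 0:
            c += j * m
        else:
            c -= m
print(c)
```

11

j=2,m=0: even sum, c = 0+0 = 0
j=2,m=1: odd sum, c = 0-1 = -1
j=2,m=2: even sum, c = (-1)+4 = 3
j=3,m=0: odd sum, c = 3-0 = 3
j=3,m=1: even sum, c = 3+3 = 6
j=3,m=2: odd sum, c = 6-2 = 4
j=4,m=0: even sum, c = 4+0 = 4
j=4,m=1: odd sum, c = 4-1 = 3
j=4,m=2: even sum, c = 3+8 = 11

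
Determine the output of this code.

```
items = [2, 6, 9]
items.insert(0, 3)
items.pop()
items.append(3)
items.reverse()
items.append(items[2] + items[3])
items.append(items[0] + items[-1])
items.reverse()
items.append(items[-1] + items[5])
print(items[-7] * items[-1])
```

48

insert 3 at 0 → [3, 2, 6, 9]
pop() removes 9 → [3, 2, 6]
append 3 → [3, 2, 6, 3]
reverse → [3, 6, 2, 3]
append items[2]+items[3] = 2+3 = 5 → [3, 6, 2, 3, 5]
append items[0]+items[-1] = 3+5 = 8 → [3, 6, 2, 3, 5, 8]
reverse → [8, 5, 3, 2, 6, 3]
append items[-1]+items[5] = 3+3 = 6 → [8, 5, 3, 2, 6, 3, 6]
items[-7]*items[-1] = 8*6 = 48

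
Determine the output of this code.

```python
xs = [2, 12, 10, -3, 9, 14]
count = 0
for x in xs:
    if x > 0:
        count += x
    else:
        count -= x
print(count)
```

50

x=2: >0, count = 0+2 = 2
x=12: >0, count = 2+12 = 14
x=10: >0, count = 14+10 = 24
x=-3: not >0, count = 24-(-3) = 27
x=9: >0, count = 27+9 = 36
x=14: >0, count = 36+14 = 50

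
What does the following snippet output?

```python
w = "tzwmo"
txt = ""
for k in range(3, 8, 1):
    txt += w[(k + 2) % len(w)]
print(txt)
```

k=3: add w[0]='t' → 't'
k=4: add w[1]='z' → 'tz'
k=5: add w[2]='w' → 'tzw'
k=6: add w[3]='m' → 'tzwm'
k=7: add w[4]='o' → 'tzwmo'

tzwmo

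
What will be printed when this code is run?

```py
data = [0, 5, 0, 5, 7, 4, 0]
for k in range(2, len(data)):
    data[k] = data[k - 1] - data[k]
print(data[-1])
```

-11

k=2: data[2] = 5-0 = 5 → [0, 5, 5, 5, 7, 4, 0]
k=3: data[3] = 5-5 = 0 → [0, 5, 5, 0, 7, 4, 0]
k=4: data[4] = 0-7 = -7 → [0, 5, 5, 0, -7, 4, 0]
k=5: data[5] = (-7)-4 = -11 → [0, 5, 5, 0, -7, -11, 0]
k=6: data[6] = (-11)-0 = -11 → [0, 5, 5, 0, -7, -11, -11]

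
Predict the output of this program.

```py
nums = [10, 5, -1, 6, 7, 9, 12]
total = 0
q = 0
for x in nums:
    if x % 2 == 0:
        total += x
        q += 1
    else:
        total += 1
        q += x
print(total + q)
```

55

x=10: even, total = 0+10 = 10; q=1
x=5: not even, total = 10+1 = 11; q=6
x=-1: not even, total = 11+1 = 12; q=5
x=6: even, total = 12+6 = 18; q=6
x=7: not even, total = 18+1 = 19; q=13
x=9: not even, total = 19+1 = 20; q=22
x=12: even, total = 20+12 = 32; q=23
total+q = 32+23 = 55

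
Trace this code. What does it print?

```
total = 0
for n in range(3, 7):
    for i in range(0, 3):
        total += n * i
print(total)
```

54

n=3,i=0: total = 0+0 = 0
n=3,i=1: total = 0+3 = 3
n=3,i=2: total = 3+6 = 9
n=4,i=0: total = 9+0 = 9
n=4,i=1: total = 9+4 = 13
n=4,i=2: total = 13+8 = 21
n=5,i=0: total = 21+0 = 21
n=5,i=1: total = 21+5 = 26
n=5,i=2: total = 26+10 = 36
n=6,i=0: total = 36+0 = 36
n=6,i=1: total = 36+6 = 42
n=6,i=2: total = 42+12 = 54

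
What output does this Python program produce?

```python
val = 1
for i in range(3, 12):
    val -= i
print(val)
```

-62

i=3: val = 1-3 = -2
i=4: val = (-2)-4 = -6
i=5: val = (-6)-5 = -11
i=6: val = (-11)-6 = -17
i=7: val = (-17)-7 = -24
i=8: val = (-24)-8 = -32
i=9: val = (-32)-9 = -41
i=10: val = (-41)-10 = -51
i=11: val = (-51)-11 = -62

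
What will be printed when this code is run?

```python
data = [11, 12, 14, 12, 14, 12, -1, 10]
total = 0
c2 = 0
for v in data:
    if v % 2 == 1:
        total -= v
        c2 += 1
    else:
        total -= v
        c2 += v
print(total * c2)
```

-6384

v=11: odd, total = 0-11 = -11; c2=1
v=12: not odd, total = (-11)-12 = -23; c2=13
v=14: not odd, total = (-23)-14 = -37; c2=27
v=12: not odd, total = (-37)-12 = -49; c2=39
v=14: not odd, total = (-49)-14 = -63; c2=53
v=12: not odd, total = (-63)-12 = -75; c2=65
v=-1: odd, total = (-75)-(-1) = -74; c2=66
v=10: not odd, total = (-74)-10 = -84; c2=76
total*c2 = (-84)*76 = -6384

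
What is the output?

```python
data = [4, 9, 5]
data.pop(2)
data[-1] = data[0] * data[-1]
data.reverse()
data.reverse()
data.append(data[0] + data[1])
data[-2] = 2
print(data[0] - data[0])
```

0

pop(2) removes 5 → [4, 9]
data[-1] = data[0]*data[-1] = 4*9 = 36 → [4, 36]
reverse → [36, 4]
reverse → [4, 36]
append data[0]+data[1] = 4+36 = 40 → [4, 36, 40]
data[-2] = 2 → [4, 2, 40]
data[0]-data[0] = 4-4 = 0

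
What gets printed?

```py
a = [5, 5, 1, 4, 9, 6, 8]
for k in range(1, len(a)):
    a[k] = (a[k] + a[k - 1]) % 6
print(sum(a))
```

k=1: a[1] = (5+5)%6 = 4 → [5, 4, 1, 4, 9, 6, 8]
k=2: a[2] = (1+4)%6 = 5 → [5, 4, 5, 4, 9, 6, 8]
k=3: a[3] = (4+5)%6 = 3 → [5, 4, 5, 3, 9, 6, 8]
k=4: a[4] = (9+3)%6 = 0 → [5, 4, 5, 3, 0, 6, 8]
k=5: a[5] = (6+0)%6 = 0 → [5, 4, 5, 3, 0, 0, 8]
k=6: a[6] = (8+0)%6 = 2 → [5, 4, 5, 3, 0, 0, 2]
sum = 19

19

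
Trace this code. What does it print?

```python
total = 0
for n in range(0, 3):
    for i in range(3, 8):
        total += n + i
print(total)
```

n=0,i=3: total = 0+3 = 3
n=0,i=4: total = 3+4 = 7
n=0,i=5: total = 7+5 = 12
n=0,i=6: total = 12+6 = 18
n=0,i=7: total = 18+7 = 25
n=1,i=3: total = 25+4 = 29
n=1,i=4: total = 29+5 = 34
n=1,i=5: total = 34+6 = 40
n=1,i=6: total = 40+7 = 47
n=1,i=7: total = 47+8 = 55
n=2,i=3: total = 55+5 = 60
n=2,i=4: total = 60+6 = 66
n=2,i=5: total = 66+7 = 73
n=2,i=6: total = 73+8 = 81
n=2,i=7: total = 81+9 = 90

90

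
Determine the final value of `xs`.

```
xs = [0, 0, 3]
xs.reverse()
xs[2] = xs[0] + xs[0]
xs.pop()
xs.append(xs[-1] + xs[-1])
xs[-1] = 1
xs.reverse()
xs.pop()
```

[1, 0]

reverse → [3, 0, 0]
xs[2] = xs[0]+xs[0] = 3+3 = 6 → [3, 0, 6]
pop() removes 6 → [3, 0]
append xs[-1]+xs[-1] = 0+0 = 0 → [3, 0, 0]
xs[-1] = 1 → [3, 0, 1]
reverse → [1, 0, 3]
pop() removes 3 → [1, 0]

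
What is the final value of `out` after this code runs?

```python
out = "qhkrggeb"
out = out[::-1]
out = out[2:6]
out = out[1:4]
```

reverse → 'beggrkhq'
slice [2:6] → 'ggrk'
slice [1:4] → 'grk'

'grk'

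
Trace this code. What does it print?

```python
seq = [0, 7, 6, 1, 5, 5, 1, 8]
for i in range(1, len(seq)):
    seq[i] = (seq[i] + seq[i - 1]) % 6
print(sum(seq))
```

i=1: seq[1] = (7+0)%6 = 1 → [0, 1, 6, 1, 5, 5, 1, 8]
i=2: seq[2] = (6+1)%6 = 1 → [0, 1, 1, 1, 5, 5, 1, 8]
i=3: seq[3] = (1+1)%6 = 2 → [0, 1, 1, 2, 5, 5, 1, 8]
i=4: seq[4] = (5+2)%6 = 1 → [0, 1, 1, 2, 1, 5, 1, 8]
i=5: seq[5] = (5+1)%6 = 0 → [0, 1, 1, 2, 1, 0, 1, 8]
i=6: seq[6] = (1+0)%6 = 1 → [0, 1, 1, 2, 1, 0, 1, 8]
i=7: seq[7] = (8+1)%6 = 3 → [0, 1, 1, 2, 1, 0, 1, 3]
sum = 9

9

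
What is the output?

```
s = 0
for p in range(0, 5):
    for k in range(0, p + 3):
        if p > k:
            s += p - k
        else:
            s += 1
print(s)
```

35

p=0,k=0: not 0>0, s = 0+1 = 1
p=0,k=1: not 0>1, s = 1+1 = 2
p=0,k=2: not 0>2, s = 2+1 = 3
p=1,k=0: 1>0, s = 3+1 = 4
p=1,k=1: not 1>1, s = 4+1 = 5
p=1,k=2: not 1>2, s = 5+1 = 6
p=1,k=3: not 1>3, s = 6+1 = 7
p=2,k=0: 2>0, s = 7+2 = 9
p=2,k=1: 2>1, s = 9+1 = 10
p=2,k=2: not 2>2, s = 10+1 = 11
p=2,k=3: not 2>3, s = 11+1 = 12
p=2,k=4: not 2>4, s = 12+1 = 13
p=3,k=0: 3>0, s = 13+3 = 16
p=3,k=1: 3>1, s = 16+2 = 18
p=3,k=2: 3>2, s = 18+1 = 19
p=3,k=3: not 3>3, s = 19+1 = 20
p=3,k=4: not 3>4, s = 20+1 = 21
p=3,k=5: not 3>5, s = 21+1 = 22
p=4,k=0: 4>0, s = 22+4 = 26
p=4,k=1: 4>1, s = 26+3 = 29
p=4,k=2: 4>2, s = 29+2 = 31
p=4,k=3: 4>3, s = 31+1 = 32
p=4,k=4: not 4>4, s = 32+1 = 33
p=4,k=5: not 4>5, s = 33+1 = 34
p=4,k=6: not 4>6, s = 34+1 = 35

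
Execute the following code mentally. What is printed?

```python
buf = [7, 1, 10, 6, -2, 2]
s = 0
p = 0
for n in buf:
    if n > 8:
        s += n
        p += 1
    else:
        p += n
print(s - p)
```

-5

n=7: not >8; p=7
n=1: not >8; p=8
n=10: >8, s = 0+10 = 10; p=9
n=6: not >8; p=15
n=-2: not >8; p=13
n=2: not >8; p=15
s-p = 10-15 = -5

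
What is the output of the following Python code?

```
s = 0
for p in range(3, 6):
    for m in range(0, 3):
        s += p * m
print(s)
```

p=3,m=0: s = 0+0 = 0
p=3,m=1: s = 0+3 = 3
p=3,m=2: s = 3+6 = 9
p=4,m=0: s = 9+0 = 9
p=4,m=1: s = 9+4 = 13
p=4,m=2: s = 13+8 = 21
p=5,m=0: s = 21+0 = 21
p=5,m=1: s = 21+5 = 26
p=5,m=2: s = 26+10 = 36

36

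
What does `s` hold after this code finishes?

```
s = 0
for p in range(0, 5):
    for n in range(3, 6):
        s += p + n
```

p=0,n=3: s = 0+3 = 3
p=0,n=4: s = 3+4 = 7
p=0,n=5: s = 7+5 = 12
p=1,n=3: s = 12+4 = 16
p=1,n=4: s = 16+5 = 21
p=1,n=5: s = 21+6 = 27
p=2,n=3: s = 27+5 = 32
p=2,n=4: s = 32+6 = 38
p=2,n=5: s = 38+7 = 45
p=3,n=3: s = 45+6 = 51
p=3,n=4: s = 51+7 = 58
p=3,n=5: s = 58+8 = 66
p=4,n=3: s = 66+7 = 73
p=4,n=4: s = 73+8 = 81
p=4,n=5: s = 81+9 = 90

90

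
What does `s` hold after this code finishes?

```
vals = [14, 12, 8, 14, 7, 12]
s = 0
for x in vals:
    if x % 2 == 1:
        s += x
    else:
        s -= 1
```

x=14: not odd, s = 0-1 = -1
x=12: not odd, s = (-1)-1 = -2
x=8: not odd, s = (-2)-1 = -3
x=14: not odd, s = (-3)-1 = -4
x=7: odd, s = (-4)+7 = 3
x=12: not odd, s = 3-1 = 2

2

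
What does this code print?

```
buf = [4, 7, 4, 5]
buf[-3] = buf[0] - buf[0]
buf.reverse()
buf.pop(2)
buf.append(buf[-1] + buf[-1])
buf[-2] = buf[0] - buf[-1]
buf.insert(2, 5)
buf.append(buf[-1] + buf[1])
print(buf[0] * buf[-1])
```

60

buf[-3] = buf[0]-buf[0] = 4-4 = 0 → [4, 0, 4, 5]
reverse → [5, 4, 0, 4]
pop(2) removes 0 → [5, 4, 4]
append buf[-1]+buf[-1] = 4+4 = 8 → [5, 4, 4, 8]
buf[-2] = buf[0]-buf[-1] = 5-8 = -3 → [5, 4, -3, 8]
insert 5 at 2 → [5, 4, 5, -3, 8]
append buf[-1]+buf[1] = 8+4 = 12 → [5, 4, 5, -3, 8, 12]
buf[0]*buf[-1] = 5*12 = 60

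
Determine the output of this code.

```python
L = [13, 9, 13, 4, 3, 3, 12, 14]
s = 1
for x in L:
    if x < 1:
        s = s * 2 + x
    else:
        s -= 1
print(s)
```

-7

x=13: not <1, s = 1-1 = 0
x=9: not <1, s = 0-1 = -1
x=13: not <1, s = (-1)-1 = -2
x=4: not <1, s = (-2)-1 = -3
x=3: not <1, s = (-3)-1 = -4
x=3: not <1, s = (-4)-1 = -5
x=12: not <1, s = (-5)-1 = -6
x=14: not <1, s = (-6)-1 = -7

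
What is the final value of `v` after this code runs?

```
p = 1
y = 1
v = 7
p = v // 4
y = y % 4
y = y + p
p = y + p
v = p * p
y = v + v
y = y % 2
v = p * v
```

27

p = 7//4 = 1
y = 1%4 = 1
y = 1+1 = 2
p = 2+1 = 3
v = 3*3 = 9
y = 9+9 = 18
y = 18%2 = 0
v = 3*9 = 27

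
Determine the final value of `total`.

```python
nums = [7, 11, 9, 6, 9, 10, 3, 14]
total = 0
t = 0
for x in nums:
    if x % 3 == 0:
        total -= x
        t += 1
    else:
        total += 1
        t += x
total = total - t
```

-69

x=7: not %3==0, total = 0+1 = 1; t=7
x=11: not %3==0, total = 1+1 = 2; t=18
x=9: %3==0, total = 2-9 = -7; t=19
x=6: %3==0, total = (-7)-6 = -13; t=20
x=9: %3==0, total = (-13)-9 = -22; t=21
x=10: not %3==0, total = (-22)+1 = -21; t=31
x=3: %3==0, total = (-21)-3 = -24; t=32
x=14: not %3==0, total = (-24)+1 = -23; t=46
total-t = (-23)-46 = -69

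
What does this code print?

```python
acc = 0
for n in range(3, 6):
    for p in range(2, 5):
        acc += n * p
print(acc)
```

n=3,p=2: acc = 0+6 = 6
n=3,p=3: acc = 6+9 = 15
n=3,p=4: acc = 15+12 = 27
n=4,p=2: acc = 27+8 = 35
n=4,p=3: acc = 35+12 = 47
n=4,p=4: acc = 47+16 = 63
n=5,p=2: acc = 63+10 = 73
n=5,p=3: acc = 73+15 = 88
n=5,p=4: acc = 88+20 = 108

108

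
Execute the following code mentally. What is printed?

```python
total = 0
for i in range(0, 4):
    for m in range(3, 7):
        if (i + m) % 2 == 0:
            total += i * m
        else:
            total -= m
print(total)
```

16

i=0,m=3: odd sum, total = 0-3 = -3
i=0,m=4: even sum, total = (-3)+0 = -3
i=0,m=5: odd sum, total = (-3)-5 = -8
i=0,m=6: even sum, total = (-8)+0 = -8
i=1,m=3: even sum, total = (-8)+3 = -5
i=1,m=4: odd sum, total = (-5)-4 = -9
i=1,m=5: even sum, total = (-9)+5 = -4
i=1,m=6: odd sum, total = (-4)-6 = -10
i=2,m=3: odd sum, total = (-10)-3 = -13
i=2,m=4: even sum, total = (-13)+8 = -5
i=2,m=5: odd sum, total = (-5)-5 = -10
i=2,m=6: even sum, total = (-10)+12 = 2
i=3,m=3: even sum, total = 2+9 = 11
i=3,m=4: odd sum, total = 11-4 = 7
i=3,m=5: even sum, total = 7+15 = 22
i=3,m=6: odd sum, total = 22-6 = 16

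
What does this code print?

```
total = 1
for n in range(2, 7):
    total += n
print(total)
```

21

n=2: total = 1+2 = 3
n=3: total = 3+3 = 6
n=4: total = 6+4 = 10
n=5: total = 10+5 = 15
n=6: total = 15+6 = 21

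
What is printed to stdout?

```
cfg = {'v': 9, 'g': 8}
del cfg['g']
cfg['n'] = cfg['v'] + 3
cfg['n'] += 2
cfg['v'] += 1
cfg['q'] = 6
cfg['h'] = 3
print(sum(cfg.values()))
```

del 'g' → {'v': 9}
cfg['n'] = cfg['v']+3 = 12 → {'v': 9, 'n': 12}
cfg['n'] = 12+2 = 14 → {'v': 9, 'n': 14}
cfg['v'] = 9+1 = 10 → {'v': 10, 'n': 14}
cfg['q'] = 6 → {'v': 10, 'n': 14, 'q': 6}
cfg['h'] = 3 → {'v': 10, 'n': 14, 'q': 6, 'h': 3}
sum of values = 33

33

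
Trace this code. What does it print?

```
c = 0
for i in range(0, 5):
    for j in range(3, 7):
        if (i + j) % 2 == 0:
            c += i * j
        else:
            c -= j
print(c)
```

i=0,j=3: odd sum, c = 0-3 = -3
i=0,j=4: even sum, c = (-3)+0 = -3
i=0,j=5: odd sum, c = (-3)-5 = -8
i=0,j=6: even sum, c = (-8)+0 = -8
i=1,j=3: even sum, c = (-8)+3 = -5
i=1,j=4: odd sum, c = (-5)-4 = -9
i=1,j=5: even sum, c = (-9)+5 = -4
i=1,j=6: odd sum, c = (-4)-6 = -10
i=2,j=3: odd sum, c = (-10)-3 = -13
i=2,j=4: even sum, c = (-13)+8 = -5
i=2,j=5: odd sum, c = (-5)-5 = -10
i=2,j=6: even sum, c = (-10)+12 = 2
i=3,j=3: even sum, c = 2+9 = 11
i=3,j=4: odd sum, c = 11-4 = 7
i=3,j=5: even sum, c = 7+15 = 22
i=3,j=6: odd sum, c = 22-6 = 16
i=4,j=3: odd sum, c = 16-3 = 13
i=4,j=4: even sum, c = 13+16 = 29
i=4,j=5: odd sum, c = 29-5 = 24
i=4,j=6: even sum, c = 24+24 = 48

48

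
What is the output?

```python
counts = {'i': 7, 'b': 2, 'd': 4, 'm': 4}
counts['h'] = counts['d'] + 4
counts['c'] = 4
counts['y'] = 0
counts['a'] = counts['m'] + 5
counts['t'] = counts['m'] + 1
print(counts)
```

counts['h'] = counts['d']+4 = 8 → {'i': 7, 'b': 2, 'd': 4, 'm': 4, 'h': 8}
counts['c'] = 4 → {'i': 7, 'b': 2, 'd': 4, 'm': 4, 'h': 8, 'c': 4}
counts['y'] = 0 → {'i': 7, 'b': 2, 'd': 4, 'm': 4, 'h': 8, 'c': 4, 'y': 0}
counts['a'] = counts['m']+5 = 9 → {'i': 7, 'b': 2, 'd': 4, 'm': 4, 'h': 8, 'c': 4, 'y': 0, 'a': 9}
counts['t'] = counts['m']+1 = 5 → {'i': 7, 'b': 2, 'd': 4, 'm': 4, 'h': 8, 'c': 4, 'y': 0, 'a': 9, 't': 5}

{'i': 7, 'b': 2, 'd': 4, 'm': 4, 'h': 8, 'c': 4, 'y': 0, 'a': 9, 't': 5}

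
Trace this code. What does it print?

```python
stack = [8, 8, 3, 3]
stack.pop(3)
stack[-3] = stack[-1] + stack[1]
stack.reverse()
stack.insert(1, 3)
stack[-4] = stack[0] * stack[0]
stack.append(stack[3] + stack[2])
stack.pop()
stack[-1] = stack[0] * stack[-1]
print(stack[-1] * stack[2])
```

pop(3) removes 3 → [8, 8, 3]
stack[-3] = stack[-1]+stack[1] = 3+8 = 11 → [11, 8, 3]
reverse → [3, 8, 11]
insert 3 at 1 → [3, 3, 8, 11]
stack[-4] = stack[0]*stack[0] = 3*3 = 9 → [9, 3, 8, 11]
append stack[3]+stack[2] = 11+8 = 19 → [9, 3, 8, 11, 19]
pop() removes 19 → [9, 3, 8, 11]
stack[-1] = stack[0]*stack[-1] = 9*11 = 99 → [9, 3, 8, 99]
stack[-1]*stack[2] = 99*8 = 792

792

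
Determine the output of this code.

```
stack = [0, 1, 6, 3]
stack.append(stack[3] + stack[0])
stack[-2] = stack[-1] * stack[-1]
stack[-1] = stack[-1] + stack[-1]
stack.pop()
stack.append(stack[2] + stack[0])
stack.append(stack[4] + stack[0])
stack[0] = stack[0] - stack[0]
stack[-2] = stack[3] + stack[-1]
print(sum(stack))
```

37

append stack[3]+stack[0] = 3+0 = 3 → [0, 1, 6, 3, 3]
stack[-2] = stack[-1]*stack[-1] = 3*3 = 9 → [0, 1, 6, 9, 3]
stack[-1] = stack[-1]+stack[-1] = 3+3 = 6 → [0, 1, 6, 9, 6]
pop() removes 6 → [0, 1, 6, 9]
append stack[2]+stack[0] = 6+0 = 6 → [0, 1, 6, 9, 6]
append stack[4]+stack[0] = 6+0 = 6 → [0, 1, 6, 9, 6, 6]
stack[0] = stack[0]-stack[0] = 0-0 = 0 → [0, 1, 6, 9, 6, 6]
stack[-2] = stack[3]+stack[-1] = 9+6 = 15 → [0, 1, 6, 9, 15, 6]
sum = 37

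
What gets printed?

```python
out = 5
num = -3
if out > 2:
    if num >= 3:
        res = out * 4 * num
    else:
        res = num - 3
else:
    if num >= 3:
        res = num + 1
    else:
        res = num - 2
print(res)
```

out=5, num=-3
out > 2 is True; num >= 3 is False
→ res = num - 3 = -6

-6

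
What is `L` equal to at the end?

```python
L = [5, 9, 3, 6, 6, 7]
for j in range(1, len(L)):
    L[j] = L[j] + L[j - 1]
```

[5, 14, 17, 23, 29, 36]

j=1: L[1] = 9+5 = 14 → [5, 14, 3, 6, 6, 7]
j=2: L[2] = 3+14 = 17 → [5, 14, 17, 6, 6, 7]
j=3: L[3] = 6+17 = 23 → [5, 14, 17, 23, 6, 7]
j=4: L[4] = 6+23 = 29 → [5, 14, 17, 23, 29, 7]
j=5: L[5] = 7+29 = 36 → [5, 14, 17, 23, 29, 36]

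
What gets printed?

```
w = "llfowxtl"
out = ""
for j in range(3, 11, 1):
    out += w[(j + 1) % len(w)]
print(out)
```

j=3: add w[4]='w' → 'w'
j=4: add w[5]='x' → 'wx'
j=5: add w[6]='t' → 'wxt'
j=6: add w[7]='l' → 'wxtl'
j=7: add w[0]='l' → 'wxtll'
j=8: add w[1]='l' → 'wxtlll'
j=9: add w[2]='f' → 'wxtlllf'
j=10: add w[3]='o' → 'wxtlllfo'

wxtlllfo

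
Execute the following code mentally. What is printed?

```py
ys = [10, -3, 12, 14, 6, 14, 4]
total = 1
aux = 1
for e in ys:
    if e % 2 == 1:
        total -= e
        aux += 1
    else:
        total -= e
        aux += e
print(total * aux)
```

e=10: not odd, total = 1-10 = -9; aux=11
e=-3: odd, total = (-9)-(-3) = -6; aux=12
e=12: not odd, total = (-6)-12 = -18; aux=24
e=14: not odd, total = (-18)-14 = -32; aux=38
e=6: not odd, total = (-32)-6 = -38; aux=44
e=14: not odd, total = (-38)-14 = -52; aux=58
e=4: not odd, total = (-52)-4 = -56; aux=62
total*aux = (-56)*62 = -3472

-3472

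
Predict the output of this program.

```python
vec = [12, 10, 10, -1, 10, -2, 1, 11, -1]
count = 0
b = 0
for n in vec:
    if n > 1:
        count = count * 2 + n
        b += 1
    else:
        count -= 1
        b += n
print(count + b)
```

n=12: >1, count = 0*2+12 = 12; b=1
n=10: >1, count = 12*2+10 = 34; b=2
n=10: >1, count = 34*2+10 = 78; b=3
n=-1: not >1, count = 78-1 = 77; b=2
n=10: >1, count = 77*2+10 = 164; b=3
n=-2: not >1, count = 164-1 = 163; b=1
n=1: not >1, count = 163-1 = 162; b=2
n=11: >1, count = 162*2+11 = 335; b=3
n=-1: not >1, count = 335-1 = 334; b=2
count+b = 334+2 = 336

336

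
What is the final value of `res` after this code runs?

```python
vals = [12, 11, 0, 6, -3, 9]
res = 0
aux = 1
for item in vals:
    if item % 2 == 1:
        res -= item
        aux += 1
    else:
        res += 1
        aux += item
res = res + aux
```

8

item=12: not odd, res = 0+1 = 1; aux=13
item=11: odd, res = 1-11 = -10; aux=14
item=0: not odd, res = (-10)+1 = -9; aux=14
item=6: not odd, res = (-9)+1 = -8; aux=20
item=-3: odd, res = (-8)-(-3) = -5; aux=21
item=9: odd, res = (-5)-9 = -14; aux=22
res+aux = (-14)+22 = 8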